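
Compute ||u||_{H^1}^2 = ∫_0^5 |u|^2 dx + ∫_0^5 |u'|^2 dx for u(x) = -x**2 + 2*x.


||u||_{H^1}^2 = 760/3

The H^1 norm (squared) on an interval (0, L) is
  ||u||_{H^1}^2 = ∫_0^L u(x)^2 dx + ∫_0^L u'(x)^2 dx.
Compute u'(x) = 2 - 2*x.
Then u(x)^2 = x**4 - 4*x**3 + 4*x**2 and u'(x)^2 = 4*x**2 - 8*x + 4.
Integrate each monomial from 0 to 5 using ∫_0^5 c·x^n dx = c·5^(n+1)/(n+1):
  ∫_0^5 u(x)^2 dx = ∫_0^5 (x^4 - 4*x^3 + 4*x^2) dx. Term by term:
    ∫_0^5 x^4 dx = 625;  ∫_0^5 -4*x^3 dx = -625;  ∫_0^5 4*x^2 dx = 500/3.
  Sum: 625 − 625 + 500/3 = 500/3.
  ∫_0^5 u'(x)^2 dx = ∫_0^5 (4*x^2 - 8*x + 4) dx. Term by term:
    ∫_0^5 4*x^2 dx = 500/3;  ∫_0^5 -8*x dx = -100;  ∫_0^5 4 dx = 20.
  Sum: 500/3 − 100 + 20 = 260/3.
Adding: ||u||_{H^1}^2 = 500/3 + 260/3 = 760/3.


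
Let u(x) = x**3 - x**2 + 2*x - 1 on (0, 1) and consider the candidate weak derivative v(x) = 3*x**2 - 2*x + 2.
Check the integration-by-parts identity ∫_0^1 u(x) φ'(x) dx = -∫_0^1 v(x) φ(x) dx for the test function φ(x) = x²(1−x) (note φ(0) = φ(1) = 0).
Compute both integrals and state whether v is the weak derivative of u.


LHS = -1/6, RHS = -1/6. Yes, v = u' weakly.

u(x) = x**3 - x**2 + 2*x - 1, classical derivative u'(x) = 3*x**2 - 2*x + 2.
φ(x) = x²(1−x), so φ'(x) = x*(2 - 3*x).
Note φ(0) = φ(1) = 0, so the boundary term u·φ vanishes.
LHS = ∫_0^1 u(x) φ'(x) dx = ∫_0^1 (-3*x^5 + 5*x^4 - 8*x^3 + 7*x^2 - 2*x) dx. Term by term:
  ∫_0^1 -3*x^5 dx = -1/2;  ∫_0^1 5*x^4 dx = 1;  ∫_0^1 -8*x^3 dx = -2;
  ∫_0^1 7*x^2 dx = 7/3;  ∫_0^1 -2*x dx = -1.
Sum: -1/2 + 1 − 2 + 7/3 − 1 = -1/6.
So LHS = -1/6.
∫_0^1 v(x) φ(x) dx = ∫_0^1 (-3*x^5 + 5*x^4 - 4*x^3 + 2*x^2) dx. Term by term:
  ∫_0^1 -3*x^5 dx = -1/2;  ∫_0^1 5*x^4 dx = 1;  ∫_0^1 -4*x^3 dx = -1;
  ∫_0^1 2*x^2 dx = 2/3.
Sum: -1/2 + 1 − 1 + 2/3 = 1/6.
So RHS = -∫_0^1 v(x) φ(x) dx = -1/6.
LHS = RHS, so the identity holds for this test φ.
Moreover u is smooth here and v(x) = u'(x) = 3*x**2 - 2*x + 2 pointwise, so the identity holds for every test function. Hence v is the weak derivative of u.


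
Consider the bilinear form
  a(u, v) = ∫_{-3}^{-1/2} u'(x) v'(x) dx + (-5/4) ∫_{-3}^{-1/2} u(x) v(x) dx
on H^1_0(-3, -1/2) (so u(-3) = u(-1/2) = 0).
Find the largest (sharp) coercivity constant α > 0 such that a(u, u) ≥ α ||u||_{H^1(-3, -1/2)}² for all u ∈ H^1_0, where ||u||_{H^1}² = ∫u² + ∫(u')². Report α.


α = (-125 + 16*π^2)/(4*(25 + 4*π^2))

Coercivity of a(·,·) on H^1_0(-3, -1/2) means a(u, u) ≥ α ||u||_{H^1}² for every u ∈ H^1_0.
The interval has length L = 5/2, and Poincaré/coercivity depend only on L. Here a(u, u) = ∫(u')² + (-5/4)·∫u².
Here c = -5/4 < 0 with |c| < (π/L)² = 4*π^2/25, so coercivity still holds. The condition a(u,u) ≥ α||u||_{H^1}² reads (1−α)∫(u')² ≥ (α−c)∫u². Any admissible α is ≤ 1 (rapidly oscillating u have ∫u²/∫(u')² → 0), and α = 1 would force 0 ≥ (1−c)∫u², impossible since c < 1; so 1−α > 0. By the sharp Poincaré inequality on H^1_0 of an interval of length L, ∫(u')² ≥ (π/L)²∫u² with equality for the first sine mode sin(π(x−x₀)/L) (x₀ the left endpoint), so the inequality holds for all u iff (1−α)(π/L)² ≥ α − c, i.e. α ≤ ((π/L)² + c)/((π/L)² + 1) = (1 + c(L/π)²)/(1 + (L/π)²). (Direct route, valid since c ≤ 0: Poincaré gives c∫u² ≥ c(L/π)²∫(u')², so a(u,u) ≥ (1 + c(L/π)²)∫(u')², while ||u||_{H^1}² ≤ (1 + (L/π)²)∫(u')²; dividing yields the same α.) With (π/L)² = 4*π^2/25 and c = -5/4, the largest admissible constant is α = ((π/L)² + c)/((π/L)² + 1).
Simplifying, α = (-125 + 16*π^2)/(4*(25 + 4*π^2)).


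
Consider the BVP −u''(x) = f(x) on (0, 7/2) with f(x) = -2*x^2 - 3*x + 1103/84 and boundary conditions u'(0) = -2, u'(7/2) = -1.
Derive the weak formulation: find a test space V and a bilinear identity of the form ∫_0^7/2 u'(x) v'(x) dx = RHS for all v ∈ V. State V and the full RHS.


V = H^1(0, 7/2) (v unrestricted at boundary; u is determined up to an additive constant); weak form: ∫_0^7/2 u'v' dx = ∫_0^7/2 (-2*x^2 - 3*x + 1103/84) v dx − v(7/2) + 2·v(0) for all v ∈ V.

Multiply both sides by a test function v and integrate from 0 to 7/2:
  ∫_0^7/2 −u''(x) v(x) dx = ∫_0^7/2 f(x) v(x) dx.
Integrate the LHS by parts once:
  ∫_0^7/2 −u'' v dx = −[u'(x) v(x)]_0^7/2 + ∫_0^7/2 u'(x) v'(x) dx.
Thus ∫_0^7/2 u'(x) v'(x) dx = ∫_0^7/2 f(x) v(x) dx + [u'(x) v(x)]_0^7/2.
Choose V so that boundary terms are either known or forced to vanish.
u has inhomogeneous Neumann u'(0) = -2, u'(7/2) = -1. [u' v]_0^7/2 = (-1)·v(7/2) − (-2)·v(0) = − v(7/2) + 2·v(0). Take V = H^1(0, 7/2); boundary term becomes part of RHS.
Weak formulation: find u (satisfying any essential BC) such that ∫_0^7/2 u'(x) v'(x) dx = ∫_0^7/2 f v dx − v(7/2) + 2·v(0) for all v ∈ V (Neumann data are natural BCs: they enter the RHS as boundary terms).
Substituting f(x) = -2*x^2 - 3*x + 1103/84, the right-hand side is ∫_0^7/2 (-2*x^2 - 3*x + 1103/84) v dx − v(7/2) + 2·v(0).
Compatibility check (pure Neumann): taking v ≡ 1 ∈ V gives 0 = ∫_0^7/2 f dx + (-1) − (-2), i.e. ∫_0^7/2 f dx must equal u'(0) − u'(7/2) = -1. Indeed ∫_0^7/2 (-2*x^2 - 3*x + 1103/84) dx = -1, so the data are compatible. The solution is then unique only up to an additive constant (fix it e.g. by requiring ∫_0^7/2 u dx = 0).


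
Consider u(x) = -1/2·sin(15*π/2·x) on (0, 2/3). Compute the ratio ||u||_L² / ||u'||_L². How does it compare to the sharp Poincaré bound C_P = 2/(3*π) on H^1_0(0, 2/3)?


||u||_L² / ||u'||_L² = 2/(15*π) < C_P = 2/(3*π).

u(x) = -1/2·sin(15*π/2·x), so u'(x) = -15*π*cos(15*π*x/2)/4.
Writing u(x) = A·sin(kπx/L) with A = -1/2 and k = 5, use ∫_0^L sin²(kπx/L) dx = L/2 and ∫_0^L cos²(kπx/L) dx = L/2.
u² = 1/4·sin²(15*π/2·x) and (u')² = 225*π^2/16·cos²(15*π/2·x), and each of sin², cos² integrates to L/2 = 1/3 over (0, 2/3).
∫_0^2/3 u² dx = 1/12, so ||u||_L² = sqrt(3)/6.
∫_0^2/3 (u')² dx = 75*π^2/16, so ||u'||_L² = 5*sqrt(3)*π/4.
Ratio ||u||_L² / ||u'||_L² = 2/(15*π).
Sharp Poincaré constant on H^1_0(0, 2/3) is C_P = L/π = 2/(3*π), achieved by sin(3*π/2·x).
This is the k = 5 harmonic; the ratio L/(kπ) is strictly less than C_P = L/π, consistent with the sharp inequality ||u||_L² ≤ C_P ||u'||_L².


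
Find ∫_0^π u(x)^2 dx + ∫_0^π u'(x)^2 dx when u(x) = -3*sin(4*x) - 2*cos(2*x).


||u||_{H^1(0,π)}^2 = 173*π/2

u'(x) = 4*sin(2*x) - 12*cos(4*x).
Expand u² and (u')² and integrate term by term on (0, π), using: for integers n ≥ 1, ∫_0^π sin²(nx) dx = ∫_0^π cos²(nx) dx = π/2; for n ≠ n', ∫_0^π sin(nx)sin(n'x) dx = ∫_0^π cos(nx)cos(n'x) dx = 0; and by product-to-sum, ∫_0^π sin(nx)cos(n'x) dx = ½∫_0^π [sin((n+n')x) + sin((n−n')x)] dx, which is 0 when n+n' is even and 2n/(n²−n'²) when n+n' is odd (it need not vanish on (0, π)).
  u² squared terms: (-3)²·∫sin(4x)² dx = 9·π/2 = 9*π/2;  (-2)²·∫cos(2x)² dx = 4·π/2 = 2*π.
  u² cross terms: 2·(-3)·(-2)·∫sin(4x)·cos(2x) dx = 12·(0) = 0.
  So ∫_0^π u² dx = 9*π/2 + 2*π + 0 = 13*π/2.
  (u')² squared terms: (-12)²·∫cos(4x)² dx = 144·π/2 = 72*π;  (4)²·∫sin(2x)² dx = 16·π/2 = 8*π.
  (u')² cross terms: 2·(-12)·(4)·∫cos(4x)·sin(2x) dx = -96·(0) = 0.
  So ∫_0^π (u')² dx = 72*π + 8*π + 0 = 80*π.
||u||_{H^1}^2 = (13*π/2) + (80*π) = 173*π/2.


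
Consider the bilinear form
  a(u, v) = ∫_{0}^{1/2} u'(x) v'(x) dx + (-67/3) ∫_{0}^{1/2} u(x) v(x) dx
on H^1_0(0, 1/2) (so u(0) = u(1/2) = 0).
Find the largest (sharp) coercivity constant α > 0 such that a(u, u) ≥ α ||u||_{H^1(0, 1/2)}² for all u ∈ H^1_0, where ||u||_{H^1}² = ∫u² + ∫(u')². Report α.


α = (-67 + 12*π^2)/(3*(1 + 4*π^2))

Coercivity of a(·,·) on H^1_0(0, 1/2) means a(u, u) ≥ α ||u||_{H^1}² for every u ∈ H^1_0.
The interval has length L = 1/2, and Poincaré/coercivity depend only on L. Here a(u, u) = ∫(u')² + (-67/3)·∫u².
Here c = -67/3 < 0 with |c| < (π/L)² = 4*π^2, so coercivity still holds. The condition a(u,u) ≥ α||u||_{H^1}² reads (1−α)∫(u')² ≥ (α−c)∫u². Any admissible α is ≤ 1 (rapidly oscillating u have ∫u²/∫(u')² → 0), and α = 1 would force 0 ≥ (1−c)∫u², impossible since c < 1; so 1−α > 0. By the sharp Poincaré inequality on H^1_0 of an interval of length L, ∫(u')² ≥ (π/L)²∫u² with equality for the first sine mode sin(π(x−x₀)/L) (x₀ the left endpoint), so the inequality holds for all u iff (1−α)(π/L)² ≥ α − c, i.e. α ≤ ((π/L)² + c)/((π/L)² + 1) = (1 + c(L/π)²)/(1 + (L/π)²). (Direct route, valid since c ≤ 0: Poincaré gives c∫u² ≥ c(L/π)²∫(u')², so a(u,u) ≥ (1 + c(L/π)²)∫(u')², while ||u||_{H^1}² ≤ (1 + (L/π)²)∫(u')²; dividing yields the same α.) With (π/L)² = 4*π^2 and c = -67/3, the largest admissible constant is α = ((π/L)² + c)/((π/L)² + 1).
Simplifying, α = (-67 + 12*π^2)/(3*(1 + 4*π^2)).


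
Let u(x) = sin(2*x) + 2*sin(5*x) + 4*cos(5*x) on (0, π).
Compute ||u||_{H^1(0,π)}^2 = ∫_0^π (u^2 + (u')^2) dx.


||u||_{H^1(0,π)}^2 = -832/21 + 525*π/2

u'(x) = -20*sin(5*x) + 2*cos(2*x) + 10*cos(5*x).
Expand u² and (u')² and integrate term by term on (0, π), using: for integers n ≥ 1, ∫_0^π sin²(nx) dx = ∫_0^π cos²(nx) dx = π/2; for n ≠ n', ∫_0^π sin(nx)sin(n'x) dx = ∫_0^π cos(nx)cos(n'x) dx = 0; and by product-to-sum, ∫_0^π sin(nx)cos(n'x) dx = ½∫_0^π [sin((n+n')x) + sin((n−n')x)] dx, which is 0 when n+n' is even and 2n/(n²−n'²) when n+n' is odd (it need not vanish on (0, π)).
  u² squared terms: (2)²·∫sin(5x)² dx = 4·π/2 = 2*π;  (4)²·∫cos(5x)² dx = 16·π/2 = 8*π;  (1)²·∫sin(2x)² dx = 1·π/2 = π/2.
  u² cross terms: 2·(2)·(4)·∫sin(5x)·cos(5x) dx = 16·(0) = 0;  2·(2)·(1)·∫sin(5x)·sin(2x) dx = 4·(0) = 0;  2·(4)·(1)·∫cos(5x)·sin(2x) dx = 8·(-4/21) = -32/21.
  So ∫_0^π u² dx = 2*π + 8*π + π/2 + 0 + 0 − 32/21 = -32/21 + 21*π/2.
  (u')² squared terms: (-20)²·∫sin(5x)² dx = 400·π/2 = 200*π;  (2)²·∫cos(2x)² dx = 4·π/2 = 2*π;  (10)²·∫cos(5x)² dx = 100·π/2 = 50*π.
  (u')² cross terms: 2·(-20)·(2)·∫sin(5x)·cos(2x) dx = -80·(10/21) = -800/21;  2·(-20)·(10)·∫sin(5x)·cos(5x) dx = -400·(0) = 0;  2·(2)·(10)·∫cos(2x)·cos(5x) dx = 40·(0) = 0.
  So ∫_0^π (u')² dx = 200*π + 2*π + 50*π − 800/21 + 0 + 0 = -800/21 + 252*π.
||u||_{H^1}^2 = (-32/21 + 21*π/2) + (-800/21 + 252*π) = -832/21 + 525*π/2.


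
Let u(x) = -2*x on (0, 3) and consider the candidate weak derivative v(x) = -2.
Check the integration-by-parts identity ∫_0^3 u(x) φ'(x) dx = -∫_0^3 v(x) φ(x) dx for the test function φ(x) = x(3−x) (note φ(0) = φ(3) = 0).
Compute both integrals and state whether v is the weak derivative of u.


LHS = 9, RHS = 9. Yes, v = u' weakly.

u(x) = -2*x, classical derivative u'(x) = -2.
φ(x) = x(3−x), so φ'(x) = 3 - 2*x.
Note φ(0) = φ(3) = 0, so the boundary term u·φ vanishes.
LHS = ∫_0^3 u(x) φ'(x) dx = ∫_0^3 (4*x^2 - 6*x) dx. Term by term:
  ∫_0^3 4*x^2 dx = 36;  ∫_0^3 -6*x dx = -27.
Sum: 36 − 27 = 9.
So LHS = 9.
∫_0^3 v(x) φ(x) dx = ∫_0^3 (2*x^2 - 6*x) dx. Term by term:
  ∫_0^3 2*x^2 dx = 18;  ∫_0^3 -6*x dx = -27.
Sum: 18 − 27 = -9.
So RHS = -∫_0^3 v(x) φ(x) dx = 9.
LHS = RHS, so the identity holds for this test φ.
Moreover u is smooth here and v(x) = u'(x) = -2 pointwise, so the identity holds for every test function. Hence v is the weak derivative of u.


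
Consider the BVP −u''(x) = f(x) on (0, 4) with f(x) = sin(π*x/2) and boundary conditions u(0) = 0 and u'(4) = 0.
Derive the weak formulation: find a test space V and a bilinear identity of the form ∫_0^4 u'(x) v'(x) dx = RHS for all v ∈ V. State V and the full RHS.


V = {v ∈ H^1(0, 4) : v(0) = 0} (test functions vanish at x = 0 where u is specified); weak form: ∫_0^4 u'v' dx = ∫_0^4 (sin(π*x/2)) v dx for all v ∈ V.

Multiply both sides by a test function v and integrate from 0 to 4:
  ∫_0^4 −u''(x) v(x) dx = ∫_0^4 f(x) v(x) dx.
Integrate the LHS by parts once:
  ∫_0^4 −u'' v dx = −[u'(x) v(x)]_0^4 + ∫_0^4 u'(x) v'(x) dx.
Thus ∫_0^4 u'(x) v'(x) dx = ∫_0^4 f(x) v(x) dx + [u'(x) v(x)]_0^4.
Choose V so that boundary terms are either known or forced to vanish.
Mixed BC: u(0) = 0 (Dirichlet) and u'(4) = 0 (Neumann). Define V = {v ∈ H^1(0, 4) : v(0) = 0}. Then [u' v]_0^4 = u'(4)·v(4) − u'(0)·0 = 0.
Weak formulation: find u (satisfying any essential BC) such that ∫_0^4 u'(x) v'(x) dx = ∫_0^4 f v dx for all v ∈ V (Dirichlet at 0 absorbed into V; the Neumann datum at x = 4 is zero, so no boundary term remains).
Substituting f(x) = sin(π*x/2), the right-hand side is ∫_0^4 (sin(π*x/2)) v dx.


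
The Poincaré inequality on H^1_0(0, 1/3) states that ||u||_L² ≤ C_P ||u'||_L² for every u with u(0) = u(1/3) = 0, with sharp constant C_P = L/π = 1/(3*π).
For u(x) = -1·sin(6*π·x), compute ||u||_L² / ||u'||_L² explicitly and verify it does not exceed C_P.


||u||_L² / ||u'||_L² = 1/(6*π) < C_P = 1/(3*π).

u(x) = -1·sin(6*π·x), so u'(x) = -6*π*cos(6*π*x).
Writing u(x) = A·sin(kπx/L) with A = -1 and k = 2, use ∫_0^L sin²(kπx/L) dx = L/2 and ∫_0^L cos²(kπx/L) dx = L/2.
u² = 1·sin²(6*π·x) and (u')² = 36*π^2·cos²(6*π·x), and each of sin², cos² integrates to L/2 = 1/6 over (0, 1/3).
∫_0^1/3 u² dx = 1/6, so ||u||_L² = sqrt(6)/6.
∫_0^1/3 (u')² dx = 6*π^2, so ||u'||_L² = sqrt(6)*π.
Ratio ||u||_L² / ||u'||_L² = 1/(6*π).
Sharp Poincaré constant on H^1_0(0, 1/3) is C_P = L/π = 1/(3*π), achieved by sin(3*π·x).
This is the k = 2 harmonic; the ratio L/(kπ) is strictly less than C_P = L/π, consistent with the sharp inequality ||u||_L² ≤ C_P ||u'||_L².


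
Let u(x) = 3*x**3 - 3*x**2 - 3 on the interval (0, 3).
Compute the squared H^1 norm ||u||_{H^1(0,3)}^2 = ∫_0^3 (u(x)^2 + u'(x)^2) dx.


||u||_{H^1}^2 = 41445/14

The H^1 norm (squared) on an interval (0, L) is
  ||u||_{H^1}^2 = ∫_0^L u(x)^2 dx + ∫_0^L u'(x)^2 dx.
Compute u'(x) = 9*x**2 - 6*x.
Then u(x)^2 = 9*x**6 - 18*x**5 + 9*x**4 - 18*x**3 + 18*x**2 + 9 and u'(x)^2 = 81*x**4 - 108*x**3 + 36*x**2.
Integrate each monomial from 0 to 3 using ∫_0^3 c·x^n dx = c·3^(n+1)/(n+1):
  ∫_0^3 u(x)^2 dx = ∫_0^3 (9*x^6 - 18*x^5 + 9*x^4 - 18*x^3 + 18*x^2 + 9) dx. Term by term:
    ∫_0^3 9*x^6 dx = 19683/7;  ∫_0^3 -18*x^5 dx = -2187;  ∫_0^3 9*x^4 dx = 2187/5;
    ∫_0^3 -18*x^3 dx = -729/2;  ∫_0^3 18*x^2 dx = 162;  ∫_0^3 9 dx = 27.
  Sum: 19683/7 − 2187 + 2187/5 − 729/2 + 162 + 27 = 62073/70.
  ∫_0^3 u'(x)^2 dx = ∫_0^3 (81*x^4 - 108*x^3 + 36*x^2) dx. Term by term:
    ∫_0^3 81*x^4 dx = 19683/5;  ∫_0^3 -108*x^3 dx = -2187;  ∫_0^3 36*x^2 dx = 324.
  Sum: 19683/5 − 2187 + 324 = 10368/5.
Adding: ||u||_{H^1}^2 = 62073/70 + 10368/5 = 41445/14.


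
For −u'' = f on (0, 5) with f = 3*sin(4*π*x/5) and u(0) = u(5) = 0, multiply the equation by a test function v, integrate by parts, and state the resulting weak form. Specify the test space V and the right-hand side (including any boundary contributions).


V = H^1_0(0, 5) (so v(0) = v(5) = 0); weak form: ∫_0^5 u'v' dx = ∫_0^5 (3*sin(4*π*x/5)) v dx for all v ∈ V.

Multiply both sides by a test function v and integrate from 0 to 5:
  ∫_0^5 −u''(x) v(x) dx = ∫_0^5 f(x) v(x) dx.
Integrate the LHS by parts once:
  ∫_0^5 −u'' v dx = −[u'(x) v(x)]_0^5 + ∫_0^5 u'(x) v'(x) dx.
Thus ∫_0^5 u'(x) v'(x) dx = ∫_0^5 f(x) v(x) dx + [u'(x) v(x)]_0^5.
Choose V so that boundary terms are either known or forced to vanish.
u is Dirichlet: u(0) = u(5) = 0. Let V = H^1_0(0, 5); then v(0) = v(5) = 0, and [u' v]_0^5 = 0.
Weak formulation: find u (satisfying any essential BC) such that ∫_0^5 u'(x) v'(x) dx = ∫_0^5 f v dx for all v ∈ V.
Substituting f(x) = 3*sin(4*π*x/5), the right-hand side is ∫_0^5 (3*sin(4*π*x/5)) v dx.


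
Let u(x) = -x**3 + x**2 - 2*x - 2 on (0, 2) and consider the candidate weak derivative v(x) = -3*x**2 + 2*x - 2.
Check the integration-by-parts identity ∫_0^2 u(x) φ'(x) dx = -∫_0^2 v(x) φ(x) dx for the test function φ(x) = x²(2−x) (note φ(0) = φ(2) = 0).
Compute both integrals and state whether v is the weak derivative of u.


LHS = 88/15, RHS = 88/15. Yes, v = u' weakly.

u(x) = -x**3 + x**2 - 2*x - 2, classical derivative u'(x) = -3*x**2 + 2*x - 2.
φ(x) = x²(2−x), so φ'(x) = x*(4 - 3*x).
Note φ(0) = φ(2) = 0, so the boundary term u·φ vanishes.
LHS = ∫_0^2 u(x) φ'(x) dx = ∫_0^2 (3*x^5 - 7*x^4 + 10*x^3 - 2*x^2 - 8*x) dx. Term by term:
  ∫_0^2 3*x^5 dx = 32;  ∫_0^2 -7*x^4 dx = -224/5;  ∫_0^2 10*x^3 dx = 40;
  ∫_0^2 -2*x^2 dx = -16/3;  ∫_0^2 -8*x dx = -16.
Sum: 32 − 224/5 + 40 − 16/3 − 16 = 88/15.
So LHS = 88/15.
∫_0^2 v(x) φ(x) dx = ∫_0^2 (3*x^5 - 8*x^4 + 6*x^3 - 4*x^2) dx. Term by term:
  ∫_0^2 3*x^5 dx = 32;  ∫_0^2 -8*x^4 dx = -256/5;  ∫_0^2 6*x^3 dx = 24;
  ∫_0^2 -4*x^2 dx = -32/3.
Sum: 32 − 256/5 + 24 − 32/3 = -88/15.
So RHS = -∫_0^2 v(x) φ(x) dx = 88/15.
LHS = RHS, so the identity holds for this test φ.
Moreover u is smooth here and v(x) = u'(x) = -3*x**2 + 2*x - 2 pointwise, so the identity holds for every test function. Hence v is the weak derivative of u.


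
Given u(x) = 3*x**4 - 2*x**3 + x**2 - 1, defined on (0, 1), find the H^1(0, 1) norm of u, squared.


||u||_{H^1}^2 = 93/10

The H^1 norm (squared) on an interval (0, L) is
  ||u||_{H^1}^2 = ∫_0^L u(x)^2 dx + ∫_0^L u'(x)^2 dx.
Compute u'(x) = 12*x**3 - 6*x**2 + 2*x.
Then u(x)^2 = 9*x**8 - 12*x**7 + 10*x**6 - 4*x**5 - 5*x**4 + 4*x**3 - 2*x**2 + 1 and u'(x)^2 = 144*x**6 - 144*x**5 + 84*x**4 - 24*x**3 + 4*x**2.
Integrate each monomial from 0 to 1 using ∫_0^1 c·x^n dx = c·1^(n+1)/(n+1):
  ∫_0^1 u(x)^2 dx = ∫_0^1 (9*x^8 - 12*x^7 + 10*x^6 - 4*x^5 - 5*x^4 + 4*x^3 - 2*x^2 + 1) dx. Term by term:
    ∫_0^1 9*x^8 dx = 1;  ∫_0^1 -12*x^7 dx = -3/2;  ∫_0^1 10*x^6 dx = 10/7;
    ∫_0^1 -4*x^5 dx = -2/3;  ∫_0^1 -5*x^4 dx = -1;  ∫_0^1 4*x^3 dx = 1;
    ∫_0^1 -2*x^2 dx = -2/3;  ∫_0^1 1 dx = 1.
  Sum: 1 − 3/2 + 10/7 − 2/3 − 1 + 1 − 2/3 + 1 = 25/42.
  ∫_0^1 u'(x)^2 dx = ∫_0^1 (144*x^6 - 144*x^5 + 84*x^4 - 24*x^3 + 4*x^2) dx. Term by term:
    ∫_0^1 144*x^6 dx = 144/7;  ∫_0^1 -144*x^5 dx = -24;  ∫_0^1 84*x^4 dx = 84/5;
    ∫_0^1 -24*x^3 dx = -6;  ∫_0^1 4*x^2 dx = 4/3.
  Sum: 144/7 − 24 + 84/5 − 6 + 4/3 = 914/105.
Adding: ||u||_{H^1}^2 = 25/42 + 914/105 = 93/10.


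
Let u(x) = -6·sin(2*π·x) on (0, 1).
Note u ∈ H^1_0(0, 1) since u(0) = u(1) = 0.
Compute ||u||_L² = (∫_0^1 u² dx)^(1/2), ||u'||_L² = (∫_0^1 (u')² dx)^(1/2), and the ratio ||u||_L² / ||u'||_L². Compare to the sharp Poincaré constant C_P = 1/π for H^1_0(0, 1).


||u||_L² / ||u'||_L² = 1/(2*π) < C_P = 1/π.

u(x) = -6·sin(2*π·x), so u'(x) = -12*π*cos(2*π*x).
Writing u(x) = A·sin(kπx/L) with A = -6 and k = 2, use ∫_0^L sin²(kπx/L) dx = L/2 and ∫_0^L cos²(kπx/L) dx = L/2.
u² = 36·sin²(2*π·x) and (u')² = 144*π^2·cos²(2*π·x), and each of sin², cos² integrates to L/2 = 1/2 over (0, 1).
∫_0^1 u² dx = 18, so ||u||_L² = 3*sqrt(2).
∫_0^1 (u')² dx = 72*π^2, so ||u'||_L² = 6*sqrt(2)*π.
Ratio ||u||_L² / ||u'||_L² = 1/(2*π).
Sharp Poincaré constant on H^1_0(0, 1) is C_P = L/π = 1/π, achieved by sin(π·x).
This is the k = 2 harmonic; the ratio L/(kπ) is strictly less than C_P = L/π, consistent with the sharp inequality ||u||_L² ≤ C_P ||u'||_L².


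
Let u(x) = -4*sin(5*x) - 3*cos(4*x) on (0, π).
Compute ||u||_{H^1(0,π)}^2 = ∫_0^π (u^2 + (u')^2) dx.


||u||_{H^1(0,π)}^2 = 1360/3 + 569*π/2

u'(x) = 12*sin(4*x) - 20*cos(5*x).
Expand u² and (u')² and integrate term by term on (0, π), using: for integers n ≥ 1, ∫_0^π sin²(nx) dx = ∫_0^π cos²(nx) dx = π/2; for n ≠ n', ∫_0^π sin(nx)sin(n'x) dx = ∫_0^π cos(nx)cos(n'x) dx = 0; and by product-to-sum, ∫_0^π sin(nx)cos(n'x) dx = ½∫_0^π [sin((n+n')x) + sin((n−n')x)] dx, which is 0 when n+n' is even and 2n/(n²−n'²) when n+n' is odd (it need not vanish on (0, π)).
  u² squared terms: (-4)²·∫sin(5x)² dx = 16·π/2 = 8*π;  (-3)²·∫cos(4x)² dx = 9·π/2 = 9*π/2.
  u² cross terms: 2·(-4)·(-3)·∫sin(5x)·cos(4x) dx = 24·(10/9) = 80/3.
  So ∫_0^π u² dx = 8*π + 9*π/2 + 80/3 = 80/3 + 25*π/2.
  (u')² squared terms: (-20)²·∫cos(5x)² dx = 400·π/2 = 200*π;  (12)²·∫sin(4x)² dx = 144·π/2 = 72*π.
  (u')² cross terms: 2·(-20)·(12)·∫cos(5x)·sin(4x) dx = -480·(-8/9) = 1280/3.
  So ∫_0^π (u')² dx = 200*π + 72*π + 1280/3 = 1280/3 + 272*π.
||u||_{H^1}^2 = (80/3 + 25*π/2) + (1280/3 + 272*π) = 1360/3 + 569*π/2.


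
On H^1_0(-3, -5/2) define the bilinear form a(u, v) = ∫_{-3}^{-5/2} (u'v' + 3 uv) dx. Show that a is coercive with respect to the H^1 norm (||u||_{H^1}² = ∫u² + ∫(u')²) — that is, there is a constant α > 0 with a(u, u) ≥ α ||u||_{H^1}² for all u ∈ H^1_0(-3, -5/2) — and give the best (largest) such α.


α = 1

Coercivity of a(·,·) on H^1_0(-3, -5/2) means a(u, u) ≥ α ||u||_{H^1}² for every u ∈ H^1_0.
The interval has length L = 1/2, and Poincaré/coercivity depend only on L. Here a(u, u) = ∫(u')² + (3)·∫u².
Here c = 3 ≥ 1, so a(u,u) = ∫(u')² + c∫u² ≥ ∫(u')² + ∫u² = ||u||_{H^1}², i.e. α = 1 works. No larger α is possible: a(u,u) ≥ α||u||_{H^1}² means (1−α)∫(u')² ≥ (α−c)∫u², and for the modes u_n = sin(nπ(x−x₀)/L) (x₀ the left endpoint) one has ∫u_n²/∫(u_n')² = (L/(nπ))² → 0, so a(u_n,u_n)/||u_n||_{H^1}² → 1. Hence the optimal constant is α = 1.
Therefore α = 1.


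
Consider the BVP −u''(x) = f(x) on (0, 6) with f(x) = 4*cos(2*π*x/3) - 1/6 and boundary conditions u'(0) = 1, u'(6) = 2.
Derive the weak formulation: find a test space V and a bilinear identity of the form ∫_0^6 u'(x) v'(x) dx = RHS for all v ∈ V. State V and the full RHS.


V = H^1(0, 6) (v unrestricted at boundary; u is determined up to an additive constant); weak form: ∫_0^6 u'v' dx = ∫_0^6 (4*cos(2*π*x/3) - 1/6) v dx + 2·v(6) − v(0) for all v ∈ V.

Multiply both sides by a test function v and integrate from 0 to 6:
  ∫_0^6 −u''(x) v(x) dx = ∫_0^6 f(x) v(x) dx.
Integrate the LHS by parts once:
  ∫_0^6 −u'' v dx = −[u'(x) v(x)]_0^6 + ∫_0^6 u'(x) v'(x) dx.
Thus ∫_0^6 u'(x) v'(x) dx = ∫_0^6 f(x) v(x) dx + [u'(x) v(x)]_0^6.
Choose V so that boundary terms are either known or forced to vanish.
u has inhomogeneous Neumann u'(0) = 1, u'(6) = 2. [u' v]_0^6 = (2)·v(6) − (1)·v(0) = 2·v(6) − v(0). Take V = H^1(0, 6); boundary term becomes part of RHS.
Weak formulation: find u (satisfying any essential BC) such that ∫_0^6 u'(x) v'(x) dx = ∫_0^6 f v dx + 2·v(6) − v(0) for all v ∈ V (Neumann data are natural BCs: they enter the RHS as boundary terms).
Substituting f(x) = 4*cos(2*π*x/3) - 1/6, the right-hand side is ∫_0^6 (4*cos(2*π*x/3) - 1/6) v dx + 2·v(6) − v(0).
Compatibility check (pure Neumann): taking v ≡ 1 ∈ V gives 0 = ∫_0^6 f dx + (2) − (1), i.e. ∫_0^6 f dx must equal u'(0) − u'(6) = -1. Indeed ∫_0^6 (4*cos(2*π*x/3) - 1/6) dx = -1, so the data are compatible. The solution is then unique only up to an additive constant (fix it e.g. by requiring ∫_0^6 u dx = 0).


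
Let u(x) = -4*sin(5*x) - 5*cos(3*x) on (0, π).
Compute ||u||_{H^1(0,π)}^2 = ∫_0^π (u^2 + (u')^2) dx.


||u||_{H^1(0,π)}^2 = 333*π

u'(x) = 15*sin(3*x) - 20*cos(5*x).
Expand u² and (u')² and integrate term by term on (0, π), using: for integers n ≥ 1, ∫_0^π sin²(nx) dx = ∫_0^π cos²(nx) dx = π/2; for n ≠ n', ∫_0^π sin(nx)sin(n'x) dx = ∫_0^π cos(nx)cos(n'x) dx = 0; and by product-to-sum, ∫_0^π sin(nx)cos(n'x) dx = ½∫_0^π [sin((n+n')x) + sin((n−n')x)] dx, which is 0 when n+n' is even and 2n/(n²−n'²) when n+n' is odd (it need not vanish on (0, π)).
  u² squared terms: (-5)²·∫cos(3x)² dx = 25·π/2 = 25*π/2;  (-4)²·∫sin(5x)² dx = 16·π/2 = 8*π.
  u² cross terms: 2·(-5)·(-4)·∫cos(3x)·sin(5x) dx = 40·(0) = 0.
  So ∫_0^π u² dx = 25*π/2 + 8*π + 0 = 41*π/2.
  (u')² squared terms: (-20)²·∫cos(5x)² dx = 400·π/2 = 200*π;  (15)²·∫sin(3x)² dx = 225·π/2 = 225*π/2.
  (u')² cross terms: 2·(-20)·(15)·∫cos(5x)·sin(3x) dx = -600·(0) = 0.
  So ∫_0^π (u')² dx = 200*π + 225*π/2 + 0 = 625*π/2.
||u||_{H^1}^2 = (41*π/2) + (625*π/2) = 333*π.


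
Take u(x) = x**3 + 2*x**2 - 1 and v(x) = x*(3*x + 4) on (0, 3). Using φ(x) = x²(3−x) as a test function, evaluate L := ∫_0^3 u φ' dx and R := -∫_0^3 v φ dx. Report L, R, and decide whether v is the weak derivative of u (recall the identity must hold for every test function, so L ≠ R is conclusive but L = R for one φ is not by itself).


LHS = -243/2, RHS = -243/2. Yes, v = u' weakly.

u(x) = x**3 + 2*x**2 - 1, classical derivative u'(x) = 3*x**2 + 4*x.
φ(x) = x²(3−x), so φ'(x) = 3*x*(2 - x).
Note φ(0) = φ(3) = 0, so the boundary term u·φ vanishes.
LHS = ∫_0^3 u(x) φ'(x) dx = ∫_0^3 (-3*x^5 + 12*x^3 + 3*x^2 - 6*x) dx. Term by term:
  ∫_0^3 -3*x^5 dx = -729/2;  ∫_0^3 12*x^3 dx = 243;  ∫_0^3 3*x^2 dx = 27;
  ∫_0^3 -6*x dx = -27.
Sum: -729/2 + 243 + 27 − 27 = -243/2.
So LHS = -243/2.
∫_0^3 v(x) φ(x) dx = ∫_0^3 (-3*x^5 + 5*x^4 + 12*x^3) dx. Term by term:
  ∫_0^3 -3*x^5 dx = -729/2;  ∫_0^3 5*x^4 dx = 243;  ∫_0^3 12*x^3 dx = 243.
Sum: -729/2 + 243 + 243 = 243/2.
So RHS = -∫_0^3 v(x) φ(x) dx = -243/2.
LHS = RHS, so the identity holds for this test φ.
Moreover u is smooth here and v(x) = u'(x) = 3*x**2 + 4*x pointwise, so the identity holds for every test function. Hence v is the weak derivative of u.


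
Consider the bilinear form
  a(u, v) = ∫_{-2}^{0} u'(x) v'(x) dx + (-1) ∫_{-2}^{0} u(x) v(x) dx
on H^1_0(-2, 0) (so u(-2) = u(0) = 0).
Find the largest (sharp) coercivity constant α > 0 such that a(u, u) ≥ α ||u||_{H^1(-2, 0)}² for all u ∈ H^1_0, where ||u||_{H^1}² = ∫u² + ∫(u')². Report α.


α = (-4 + π^2)/(4 + π^2)

Coercivity of a(·,·) on H^1_0(-2, 0) means a(u, u) ≥ α ||u||_{H^1}² for every u ∈ H^1_0.
The interval has length L = 2, and Poincaré/coercivity depend only on L. Here a(u, u) = ∫(u')² + (-1)·∫u².
Here c = -1 < 0 with |c| < (π/L)² = π^2/4, so coercivity still holds. The condition a(u,u) ≥ α||u||_{H^1}² reads (1−α)∫(u')² ≥ (α−c)∫u². Any admissible α is ≤ 1 (rapidly oscillating u have ∫u²/∫(u')² → 0), and α = 1 would force 0 ≥ (1−c)∫u², impossible since c < 1; so 1−α > 0. By the sharp Poincaré inequality on H^1_0 of an interval of length L, ∫(u')² ≥ (π/L)²∫u² with equality for the first sine mode sin(π(x−x₀)/L) (x₀ the left endpoint), so the inequality holds for all u iff (1−α)(π/L)² ≥ α − c, i.e. α ≤ ((π/L)² + c)/((π/L)² + 1) = (1 + c(L/π)²)/(1 + (L/π)²). (Direct route, valid since c ≤ 0: Poincaré gives c∫u² ≥ c(L/π)²∫(u')², so a(u,u) ≥ (1 + c(L/π)²)∫(u')², while ||u||_{H^1}² ≤ (1 + (L/π)²)∫(u')²; dividing yields the same α.) With (π/L)² = π^2/4 and c = -1, the largest admissible constant is α = ((π/L)² + c)/((π/L)² + 1).
Simplifying, α = (-4 + π^2)/(4 + π^2).


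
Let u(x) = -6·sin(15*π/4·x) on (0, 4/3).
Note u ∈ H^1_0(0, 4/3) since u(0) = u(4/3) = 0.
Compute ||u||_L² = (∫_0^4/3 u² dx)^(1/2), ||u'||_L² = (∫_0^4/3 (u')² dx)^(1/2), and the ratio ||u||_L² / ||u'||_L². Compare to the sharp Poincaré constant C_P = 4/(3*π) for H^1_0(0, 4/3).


||u||_L² / ||u'||_L² = 4/(15*π) < C_P = 4/(3*π).

u(x) = -6·sin(15*π/4·x), so u'(x) = -45*π*cos(15*π*x/4)/2.
Writing u(x) = A·sin(kπx/L) with A = -6 and k = 5, use ∫_0^L sin²(kπx/L) dx = L/2 and ∫_0^L cos²(kπx/L) dx = L/2.
u² = 36·sin²(15*π/4·x) and (u')² = 2025*π^2/4·cos²(15*π/4·x), and each of sin², cos² integrates to L/2 = 2/3 over (0, 4/3).
∫_0^4/3 u² dx = 24, so ||u||_L² = 2*sqrt(6).
∫_0^4/3 (u')² dx = 675*π^2/2, so ||u'||_L² = 15*sqrt(6)*π/2.
Ratio ||u||_L² / ||u'||_L² = 4/(15*π).
Sharp Poincaré constant on H^1_0(0, 4/3) is C_P = L/π = 4/(3*π), achieved by sin(3*π/4·x).
This is the k = 5 harmonic; the ratio L/(kπ) is strictly less than C_P = L/π, consistent with the sharp inequality ||u||_L² ≤ C_P ||u'||_L².


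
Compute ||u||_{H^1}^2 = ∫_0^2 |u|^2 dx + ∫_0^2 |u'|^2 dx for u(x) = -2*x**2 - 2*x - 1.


||u||_{H^1}^2 = 858/5

The H^1 norm (squared) on an interval (0, L) is
  ||u||_{H^1}^2 = ∫_0^L u(x)^2 dx + ∫_0^L u'(x)^2 dx.
Compute u'(x) = -4*x - 2.
Then u(x)^2 = 4*x**4 + 8*x**3 + 8*x**2 + 4*x + 1 and u'(x)^2 = 16*x**2 + 16*x + 4.
Integrate each monomial from 0 to 2 using ∫_0^2 c·x^n dx = c·2^(n+1)/(n+1):
  ∫_0^2 u(x)^2 dx = ∫_0^2 (4*x^4 + 8*x^3 + 8*x^2 + 4*x + 1) dx. Term by term:
    ∫_0^2 4*x^4 dx = 128/5;  ∫_0^2 8*x^3 dx = 32;  ∫_0^2 8*x^2 dx = 64/3;
    ∫_0^2 4*x dx = 8;  ∫_0^2 1 dx = 2.
  Sum: 128/5 + 32 + 64/3 + 8 + 2 = 1334/15.
  ∫_0^2 u'(x)^2 dx = ∫_0^2 (16*x^2 + 16*x + 4) dx. Term by term:
    ∫_0^2 16*x^2 dx = 128/3;  ∫_0^2 16*x dx = 32;  ∫_0^2 4 dx = 8.
  Sum: 128/3 + 32 + 8 = 248/3.
Adding: ||u||_{H^1}^2 = 1334/15 + 248/3 = 858/5.


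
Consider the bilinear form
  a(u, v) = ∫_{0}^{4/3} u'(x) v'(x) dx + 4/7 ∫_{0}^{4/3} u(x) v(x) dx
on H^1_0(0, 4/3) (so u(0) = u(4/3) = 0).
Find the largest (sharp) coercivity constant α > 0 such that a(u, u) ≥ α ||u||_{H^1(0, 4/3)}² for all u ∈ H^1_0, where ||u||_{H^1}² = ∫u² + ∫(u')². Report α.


α = (64 + 63*π^2)/(7*(16 + 9*π^2))

Coercivity of a(·,·) on H^1_0(0, 4/3) means a(u, u) ≥ α ||u||_{H^1}² for every u ∈ H^1_0.
The interval has length L = 4/3, and Poincaré/coercivity depend only on L. Here a(u, u) = ∫(u')² + (4/7)·∫u².
Here 0 < c = 4/7 < 1. The condition a(u,u) ≥ α||u||_{H^1}² reads (1−α)∫(u')² ≥ (α−c)∫u². Any admissible α is ≤ 1 (rapidly oscillating u have ∫u²/∫(u')² → 0), and α = 1 would force 0 ≥ (1−c)∫u², impossible since c < 1; so 1−α > 0. By the sharp Poincaré inequality on H^1_0 of an interval of length L, ∫(u')² ≥ (π/L)²∫u² with equality for the first sine mode sin(π(x−x₀)/L) (x₀ the left endpoint), so the inequality holds for all u iff (1−α)(π/L)² ≥ α − c, i.e. α ≤ ((π/L)² + c)/((π/L)² + 1) = (1 + c(L/π)²)/(1 + (L/π)²). With (π/L)² = 9*π^2/16 and c = 4/7, the largest admissible constant is α = ((π/L)² + c)/((π/L)² + 1).
Simplifying, α = (64 + 63*π^2)/(7*(16 + 9*π^2)).


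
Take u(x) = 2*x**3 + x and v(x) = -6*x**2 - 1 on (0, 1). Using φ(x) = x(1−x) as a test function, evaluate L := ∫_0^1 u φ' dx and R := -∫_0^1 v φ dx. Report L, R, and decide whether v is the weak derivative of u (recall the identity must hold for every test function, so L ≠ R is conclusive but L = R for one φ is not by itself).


LHS = -7/15, RHS = 7/15. No, v is not the weak derivative of u.

u(x) = 2*x**3 + x, classical derivative u'(x) = 6*x**2 + 1.
φ(x) = x(1−x), so φ'(x) = 1 - 2*x.
Note φ(0) = φ(1) = 0, so the boundary term u·φ vanishes.
LHS = ∫_0^1 u(x) φ'(x) dx = ∫_0^1 (-4*x^4 + 2*x^3 - 2*x^2 + x) dx. Term by term:
  ∫_0^1 -4*x^4 dx = -4/5;  ∫_0^1 2*x^3 dx = 1/2;  ∫_0^1 -2*x^2 dx = -2/3;
  ∫_0^1 x dx = 1/2.
Sum: -4/5 + 1/2 − 2/3 + 1/2 = -7/15.
So LHS = -7/15.
∫_0^1 v(x) φ(x) dx = ∫_0^1 (6*x^4 - 6*x^3 + x^2 - x) dx. Term by term:
  ∫_0^1 6*x^4 dx = 6/5;  ∫_0^1 -6*x^3 dx = -3/2;  ∫_0^1 x^2 dx = 1/3;
  ∫_0^1 -x dx = -1/2.
Sum: 6/5 − 3/2 + 1/3 − 1/2 = -7/15.
So RHS = -∫_0^1 v(x) φ(x) dx = 7/15.
LHS − RHS = -14/15 ≠ 0, so the identity fails.
(For a valid weak derivative the identity must hold for EVERY test function, in particular this one. The failure shows v is NOT the weak derivative of u.)
Correct weak derivative would be u'(x) = 6*x**2 + 1.


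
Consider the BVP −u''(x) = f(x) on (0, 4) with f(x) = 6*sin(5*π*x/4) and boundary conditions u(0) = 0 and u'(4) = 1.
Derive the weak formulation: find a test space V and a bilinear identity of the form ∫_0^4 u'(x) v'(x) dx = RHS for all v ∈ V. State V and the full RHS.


V = {v ∈ H^1(0, 4) : v(0) = 0} (test functions vanish at x = 0 where u is specified); weak form: ∫_0^4 u'v' dx = ∫_0^4 (6*sin(5*π*x/4)) v dx + v(4) for all v ∈ V.

Multiply both sides by a test function v and integrate from 0 to 4:
  ∫_0^4 −u''(x) v(x) dx = ∫_0^4 f(x) v(x) dx.
Integrate the LHS by parts once:
  ∫_0^4 −u'' v dx = −[u'(x) v(x)]_0^4 + ∫_0^4 u'(x) v'(x) dx.
Thus ∫_0^4 u'(x) v'(x) dx = ∫_0^4 f(x) v(x) dx + [u'(x) v(x)]_0^4.
Choose V so that boundary terms are either known or forced to vanish.
Mixed BC: u(0) = 0 (Dirichlet) and u'(4) = 1 (Neumann). Define V = {v ∈ H^1(0, 4) : v(0) = 0}. Then [u' v]_0^4 = u'(4)·v(4) − u'(0)·0 = v(4).
Weak formulation: find u (satisfying any essential BC) such that ∫_0^4 u'(x) v'(x) dx = ∫_0^4 f v dx + v(4) for all v ∈ V (Dirichlet at 0 absorbed into V; Neumann datum at x = 4 contributes the boundary term).
Substituting f(x) = 6*sin(5*π*x/4), the right-hand side is ∫_0^4 (6*sin(5*π*x/4)) v dx + v(4).


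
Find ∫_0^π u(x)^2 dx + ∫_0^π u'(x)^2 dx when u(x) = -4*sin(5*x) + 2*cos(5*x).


||u||_{H^1(0,π)}^2 = 260*π

u'(x) = -10*sin(5*x) - 20*cos(5*x).
Expand u² and (u')² and integrate term by term on (0, π), using: for integers n ≥ 1, ∫_0^π sin²(nx) dx = ∫_0^π cos²(nx) dx = π/2; for n ≠ n', ∫_0^π sin(nx)sin(n'x) dx = ∫_0^π cos(nx)cos(n'x) dx = 0; and by product-to-sum, ∫_0^π sin(nx)cos(n'x) dx = ½∫_0^π [sin((n+n')x) + sin((n−n')x)] dx, which is 0 when n+n' is even and 2n/(n²−n'²) when n+n' is odd (it need not vanish on (0, π)).
  u² squared terms: (-4)²·∫sin(5x)² dx = 16·π/2 = 8*π;  (2)²·∫cos(5x)² dx = 4·π/2 = 2*π.
  u² cross terms: 2·(-4)·(2)·∫sin(5x)·cos(5x) dx = -16·(0) = 0.
  So ∫_0^π u² dx = 8*π + 2*π + 0 = 10*π.
  (u')² squared terms: (-20)²·∫cos(5x)² dx = 400·π/2 = 200*π;  (-10)²·∫sin(5x)² dx = 100·π/2 = 50*π.
  (u')² cross terms: 2·(-20)·(-10)·∫cos(5x)·sin(5x) dx = 400·(0) = 0.
  So ∫_0^π (u')² dx = 200*π + 50*π + 0 = 250*π.
||u||_{H^1}^2 = (10*π) + (250*π) = 260*π.


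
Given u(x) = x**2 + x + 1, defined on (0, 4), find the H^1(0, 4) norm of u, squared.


||u||_{H^1}^2 = 8072/15

The H^1 norm (squared) on an interval (0, L) is
  ||u||_{H^1}^2 = ∫_0^L u(x)^2 dx + ∫_0^L u'(x)^2 dx.
Compute u'(x) = 2*x + 1.
Then u(x)^2 = x**4 + 2*x**3 + 3*x**2 + 2*x + 1 and u'(x)^2 = 4*x**2 + 4*x + 1.
Integrate each monomial from 0 to 4 using ∫_0^4 c·x^n dx = c·4^(n+1)/(n+1):
  ∫_0^4 u(x)^2 dx = ∫_0^4 (x^4 + 2*x^3 + 3*x^2 + 2*x + 1) dx. Term by term:
    ∫_0^4 x^4 dx = 1024/5;  ∫_0^4 2*x^3 dx = 128;  ∫_0^4 3*x^2 dx = 64;
    ∫_0^4 2*x dx = 16;  ∫_0^4 1 dx = 4.
  Sum: 1024/5 + 128 + 64 + 16 + 4 = 2084/5.
  ∫_0^4 u'(x)^2 dx = ∫_0^4 (4*x^2 + 4*x + 1) dx. Term by term:
    ∫_0^4 4*x^2 dx = 256/3;  ∫_0^4 4*x dx = 32;  ∫_0^4 1 dx = 4.
  Sum: 256/3 + 32 + 4 = 364/3.
Adding: ||u||_{H^1}^2 = 2084/5 + 364/3 = 8072/15.


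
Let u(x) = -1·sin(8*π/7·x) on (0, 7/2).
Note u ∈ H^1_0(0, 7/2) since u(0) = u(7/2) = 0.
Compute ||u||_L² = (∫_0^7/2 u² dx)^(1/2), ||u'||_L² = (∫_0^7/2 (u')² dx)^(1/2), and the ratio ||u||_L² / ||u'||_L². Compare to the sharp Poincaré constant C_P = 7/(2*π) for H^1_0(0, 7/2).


||u||_L² / ||u'||_L² = 7/(8*π) < C_P = 7/(2*π).

u(x) = -1·sin(8*π/7·x), so u'(x) = -8*π*cos(8*π*x/7)/7.
Writing u(x) = A·sin(kπx/L) with A = -1 and k = 4, use ∫_0^L sin²(kπx/L) dx = L/2 and ∫_0^L cos²(kπx/L) dx = L/2.
u² = 1·sin²(8*π/7·x) and (u')² = 64*π^2/49·cos²(8*π/7·x), and each of sin², cos² integrates to L/2 = 7/4 over (0, 7/2).
∫_0^7/2 u² dx = 7/4, so ||u||_L² = sqrt(7)/2.
∫_0^7/2 (u')² dx = 16*π^2/7, so ||u'||_L² = 4*sqrt(7)*π/7.
Ratio ||u||_L² / ||u'||_L² = 7/(8*π).
Sharp Poincaré constant on H^1_0(0, 7/2) is C_P = L/π = 7/(2*π), achieved by sin(2*π/7·x).
This is the k = 4 harmonic; the ratio L/(kπ) is strictly less than C_P = L/π, consistent with the sharp inequality ||u||_L² ≤ C_P ||u'||_L².


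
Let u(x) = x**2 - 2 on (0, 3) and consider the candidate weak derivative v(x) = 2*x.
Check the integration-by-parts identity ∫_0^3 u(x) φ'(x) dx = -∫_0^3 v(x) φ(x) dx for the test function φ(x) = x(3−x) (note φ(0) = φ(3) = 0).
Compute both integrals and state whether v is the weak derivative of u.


LHS = -27/2, RHS = -27/2. Yes, v = u' weakly.

u(x) = x**2 - 2, classical derivative u'(x) = 2*x.
φ(x) = x(3−x), so φ'(x) = 3 - 2*x.
Note φ(0) = φ(3) = 0, so the boundary term u·φ vanishes.
LHS = ∫_0^3 u(x) φ'(x) dx = ∫_0^3 (-2*x^3 + 3*x^2 + 4*x - 6) dx. Term by term:
  ∫_0^3 -2*x^3 dx = -81/2;  ∫_0^3 3*x^2 dx = 27;  ∫_0^3 4*x dx = 18;
  ∫_0^3 -6 dx = -18.
Sum: -81/2 + 27 + 18 − 18 = -27/2.
So LHS = -27/2.
∫_0^3 v(x) φ(x) dx = ∫_0^3 (-2*x^3 + 6*x^2) dx. Term by term:
  ∫_0^3 -2*x^3 dx = -81/2;  ∫_0^3 6*x^2 dx = 54.
Sum: -81/2 + 54 = 27/2.
So RHS = -∫_0^3 v(x) φ(x) dx = -27/2.
LHS = RHS, so the identity holds for this test φ.
Moreover u is smooth here and v(x) = u'(x) = 2*x pointwise, so the identity holds for every test function. Hence v is the weak derivative of u.


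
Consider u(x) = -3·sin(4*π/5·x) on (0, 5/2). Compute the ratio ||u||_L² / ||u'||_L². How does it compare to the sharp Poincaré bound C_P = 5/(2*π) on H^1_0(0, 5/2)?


||u||_L² / ||u'||_L² = 5/(4*π) < C_P = 5/(2*π).

u(x) = -3·sin(4*π/5·x), so u'(x) = -12*π*cos(4*π*x/5)/5.
Writing u(x) = A·sin(kπx/L) with A = -3 and k = 2, use ∫_0^L sin²(kπx/L) dx = L/2 and ∫_0^L cos²(kπx/L) dx = L/2.
u² = 9·sin²(4*π/5·x) and (u')² = 144*π^2/25·cos²(4*π/5·x), and each of sin², cos² integrates to L/2 = 5/4 over (0, 5/2).
∫_0^5/2 u² dx = 45/4, so ||u||_L² = 3*sqrt(5)/2.
∫_0^5/2 (u')² dx = 36*π^2/5, so ||u'||_L² = 6*sqrt(5)*π/5.
Ratio ||u||_L² / ||u'||_L² = 5/(4*π).
Sharp Poincaré constant on H^1_0(0, 5/2) is C_P = L/π = 5/(2*π), achieved by sin(2*π/5·x).
This is the k = 2 harmonic; the ratio L/(kπ) is strictly less than C_P = L/π, consistent with the sharp inequality ||u||_L² ≤ C_P ||u'||_L².


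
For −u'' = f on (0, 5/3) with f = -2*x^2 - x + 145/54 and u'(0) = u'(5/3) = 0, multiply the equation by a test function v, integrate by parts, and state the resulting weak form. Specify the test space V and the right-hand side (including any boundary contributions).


V = H^1(0, 5/3) (no boundary constraint on v; u is determined up to an additive constant); weak form: ∫_0^5/3 u'v' dx = ∫_0^5/3 (-2*x^2 - x + 145/54) v dx for all v ∈ V.

Multiply both sides by a test function v and integrate from 0 to 5/3:
  ∫_0^5/3 −u''(x) v(x) dx = ∫_0^5/3 f(x) v(x) dx.
Integrate the LHS by parts once:
  ∫_0^5/3 −u'' v dx = −[u'(x) v(x)]_0^5/3 + ∫_0^5/3 u'(x) v'(x) dx.
Thus ∫_0^5/3 u'(x) v'(x) dx = ∫_0^5/3 f(x) v(x) dx + [u'(x) v(x)]_0^5/3.
Choose V so that boundary terms are either known or forced to vanish.
u has homogeneous Neumann: u'(0) = u'(5/3) = 0. So [u' v]_0^5/3 = 0·v(5/3) − 0·v(0) = 0 for any v; take V = H^1(0, 5/3).
Weak formulation: find u (satisfying any essential BC) such that ∫_0^5/3 u'(x) v'(x) dx = ∫_0^5/3 f v dx for all v ∈ V (homogeneous Neumann, so boundary terms vanish).
Substituting f(x) = -2*x^2 - x + 145/54, the right-hand side is ∫_0^5/3 (-2*x^2 - x + 145/54) v dx.
Compatibility check (pure Neumann): taking v ≡ 1 ∈ V gives 0 = ∫_0^5/3 f dx + (0) − (0), i.e. ∫_0^5/3 f dx must equal u'(0) − u'(5/3) = 0. Indeed ∫_0^5/3 (-2*x^2 - x + 145/54) dx = 0, so the data are compatible. The solution is then unique only up to an additive constant (fix it e.g. by requiring ∫_0^5/3 u dx = 0).


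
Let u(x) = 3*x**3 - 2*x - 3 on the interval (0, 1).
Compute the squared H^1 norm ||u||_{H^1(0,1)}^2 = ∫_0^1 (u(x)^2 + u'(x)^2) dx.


||u||_{H^1}^2 = 3973/210

The H^1 norm (squared) on an interval (0, L) is
  ||u||_{H^1}^2 = ∫_0^L u(x)^2 dx + ∫_0^L u'(x)^2 dx.
Compute u'(x) = 9*x**2 - 2.
Then u(x)^2 = 9*x**6 - 12*x**4 - 18*x**3 + 4*x**2 + 12*x + 9 and u'(x)^2 = 81*x**4 - 36*x**2 + 4.
Integrate each monomial from 0 to 1 using ∫_0^1 c·x^n dx = c·1^(n+1)/(n+1):
  ∫_0^1 u(x)^2 dx = ∫_0^1 (9*x^6 - 12*x^4 - 18*x^3 + 4*x^2 + 12*x + 9) dx. Term by term:
    ∫_0^1 9*x^6 dx = 9/7;  ∫_0^1 -12*x^4 dx = -12/5;  ∫_0^1 -18*x^3 dx = -9/2;
    ∫_0^1 4*x^2 dx = 4/3;  ∫_0^1 12*x dx = 6;  ∫_0^1 9 dx = 9.
  Sum: 9/7 − 12/5 − 9/2 + 4/3 + 6 + 9 = 2251/210.
  ∫_0^1 u'(x)^2 dx = ∫_0^1 (81*x^4 - 36*x^2 + 4) dx. Term by term:
    ∫_0^1 81*x^4 dx = 81/5;  ∫_0^1 -36*x^2 dx = -12;  ∫_0^1 4 dx = 4.
  Sum: 81/5 − 12 + 4 = 41/5.
Adding: ||u||_{H^1}^2 = 2251/210 + 41/5 = 3973/210.
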